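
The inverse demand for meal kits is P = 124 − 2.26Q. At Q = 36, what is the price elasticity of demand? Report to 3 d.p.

-0.524

At Q = 36, P = 124 − 2.26(36) = 42.64.
dP/dQ = −2.26, so dQ/dP = 1/(−2.26) = -0.442.
ε = (dQ/dP)(P/Q) = (-0.442)(42.64/36).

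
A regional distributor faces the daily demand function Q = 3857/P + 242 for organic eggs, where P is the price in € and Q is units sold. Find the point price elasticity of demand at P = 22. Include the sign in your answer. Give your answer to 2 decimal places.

At P = 22, Q = 417.318.
dQ/dP = −3857/P² = -7.969.
ε = (dQ/dP)(P/Q) = (-7.969)(22/417.318).

-0.42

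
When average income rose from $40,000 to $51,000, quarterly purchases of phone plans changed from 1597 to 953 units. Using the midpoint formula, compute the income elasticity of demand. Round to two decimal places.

ΔQ = -644, ΔI = 11000. Midpoints: Ī = 45,500, Q̄ = 1275.0.
ε_I = (ΔQ/ΔI)(Ī/Q̄) = (-644/11000)(45500/1275.0).

-2.09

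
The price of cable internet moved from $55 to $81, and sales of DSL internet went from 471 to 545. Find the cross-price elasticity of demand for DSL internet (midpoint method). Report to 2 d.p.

ΔQ_x = 545 − 471 = 74; ΔP_y = 81 − 55 = 26.
Midpoints: P̄_y = 68.00, Q̄_x = 508.0.
ε_xy = (ΔQ_x/ΔP_y)(P̄_y/Q̄_x) = (74/26)(68.00/508.0).

0.38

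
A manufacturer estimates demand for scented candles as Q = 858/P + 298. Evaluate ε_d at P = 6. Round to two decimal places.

At P = 6, Q = 441.
dQ/dP = −858/P² = -23.833.
ε = (dQ/dP)(P/Q) = (-23.833)(6/441).
|ε| < 1, so demand is inelastic at this price.

-0.32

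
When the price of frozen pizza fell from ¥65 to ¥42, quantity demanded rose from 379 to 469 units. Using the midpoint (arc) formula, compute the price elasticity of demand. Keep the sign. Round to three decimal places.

-0.494

ΔQ = 469 − 379 = 90; ΔP = 42 − 65 = -23.
Midpoints: P̄ = 53.50, Q̄ = 424.0.
ε = (ΔQ/ΔP)(P̄/Q̄) = (90/-23)(53.50/424.0).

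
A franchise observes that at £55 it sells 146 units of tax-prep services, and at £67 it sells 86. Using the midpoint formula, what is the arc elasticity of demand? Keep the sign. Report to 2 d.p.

ΔQ = 86 − 146 = -60; ΔP = 67 − 55 = 12.
Midpoints: P̄ = 61.00, Q̄ = 116.0.
ε = (ΔQ/ΔP)(P̄/Q̄) = (-60/12)(61.00/116.0).

-2.63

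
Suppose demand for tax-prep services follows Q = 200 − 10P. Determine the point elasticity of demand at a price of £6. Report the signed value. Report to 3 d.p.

-0.429

At P = 6, Q = 140.
dQ/dP = −10.
ε = (dQ/dP)(P/Q) = (-10)(6/140).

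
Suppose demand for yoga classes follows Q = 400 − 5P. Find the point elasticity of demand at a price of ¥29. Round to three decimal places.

At P = 29, Q = 255.
dQ/dP = −5.
ε = (dQ/dP)(P/Q) = (-5)(29/255).

-0.569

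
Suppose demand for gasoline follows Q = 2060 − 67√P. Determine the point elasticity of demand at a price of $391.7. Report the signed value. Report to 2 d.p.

-0.90

At P = 391.7, Q = 733.975.
dQ/dP = −67/(2√P) = -1.693.
ε = (dQ/dP)(P/Q) = (-1.693)(391.7/733.975).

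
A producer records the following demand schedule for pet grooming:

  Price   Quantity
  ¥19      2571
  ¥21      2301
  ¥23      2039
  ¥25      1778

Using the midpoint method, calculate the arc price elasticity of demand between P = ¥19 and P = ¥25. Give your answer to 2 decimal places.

-1.34

At P = 19, Q = 2571; at P = 25, Q = 1778.
ΔQ = -793, ΔP = 6. Midpoints: P̄ = 22.00, Q̄ = 2174.5.
ε = (ΔQ/ΔP)(P̄/Q̄) = (-793/6)(22.00/2174.5).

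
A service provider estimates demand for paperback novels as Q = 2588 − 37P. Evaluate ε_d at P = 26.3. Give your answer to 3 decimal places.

At P = 26.3, Q = 1614.900.
dQ/dP = −37.
ε = (dQ/dP)(P/Q) = (-37)(26.3/1614.900).

-0.603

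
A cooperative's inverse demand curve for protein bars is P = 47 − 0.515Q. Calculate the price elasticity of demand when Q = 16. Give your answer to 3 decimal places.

At Q = 16, P = 47 − 0.515(16) = 38.76.
dP/dQ = −0.515, so dQ/dP = 1/(−0.515) = -1.942.
ε = (dQ/dP)(P/Q) = (-1.942)(38.76/16).

-4.704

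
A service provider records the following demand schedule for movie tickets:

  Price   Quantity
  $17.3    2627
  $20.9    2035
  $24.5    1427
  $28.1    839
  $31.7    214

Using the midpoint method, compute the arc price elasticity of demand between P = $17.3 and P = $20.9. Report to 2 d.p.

At P = 17.3, Q = 2627; at P = 20.9, Q = 2035.
ΔQ = -592, ΔP = 3.6. Midpoints: P̄ = 19.10, Q̄ = 2331.0.
ε = (ΔQ/ΔP)(P̄/Q̄) = (-592/3.6)(19.10/2331.0).

-1.35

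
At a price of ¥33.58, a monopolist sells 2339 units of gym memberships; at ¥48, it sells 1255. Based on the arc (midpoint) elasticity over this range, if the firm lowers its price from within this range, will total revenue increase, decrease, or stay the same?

increase

Arc ε = (-1084/14.42)(40.79/1797.0) ≈ -1.706.
|ε| = 1.71 > 1, so demand is elastic. A price cut therefore raises total revenue.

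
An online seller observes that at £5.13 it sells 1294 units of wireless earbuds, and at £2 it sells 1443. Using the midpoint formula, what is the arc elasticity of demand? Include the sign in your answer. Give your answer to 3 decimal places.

-0.124

ΔQ = 1443 − 1294 = 149; ΔP = 2 − 5.13 = -3.13.
Midpoints: P̄ = 3.56, Q̄ = 1368.5.
ε = (ΔQ/ΔP)(P̄/Q̄) = (149/-3.13)(3.56/1368.5).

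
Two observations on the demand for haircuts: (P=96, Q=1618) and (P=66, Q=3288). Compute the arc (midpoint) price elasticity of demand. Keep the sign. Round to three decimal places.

ΔQ = 3288 − 1618 = 1670; ΔP = 66 − 96 = -30.
Midpoints: P̄ = 81.00, Q̄ = 2453.0.
ε = (ΔQ/ΔP)(P̄/Q̄) = (1670/-30)(81.00/2453.0).

-1.838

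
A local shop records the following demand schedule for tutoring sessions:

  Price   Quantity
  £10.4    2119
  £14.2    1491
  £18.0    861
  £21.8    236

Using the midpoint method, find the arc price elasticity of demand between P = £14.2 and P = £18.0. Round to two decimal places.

-2.27

At P = 14.2, Q = 1491; at P = 18.0, Q = 861.
ΔQ = -630, ΔP = 3.8. Midpoints: P̄ = 16.10, Q̄ = 1176.0.
ε = (ΔQ/ΔP)(P̄/Q̄) = (-630/3.8)(16.10/1176.0).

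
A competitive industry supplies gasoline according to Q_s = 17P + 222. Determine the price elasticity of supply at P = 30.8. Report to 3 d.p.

0.702

At P = 30.8, Q_s = 745.60.
dQ_s/dP = 17.
ε_s = (dQ_s/dP)(P/Q_s) = (17)(30.8/745.60).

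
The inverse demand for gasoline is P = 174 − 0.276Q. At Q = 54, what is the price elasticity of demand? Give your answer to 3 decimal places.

At Q = 54, P = 174 − 0.276(54) = 159.10.
dP/dQ = −0.276, so dQ/dP = 1/(−0.276) = -3.623.
ε = (dQ/dP)(P/Q) = (-3.623)(159.10/54).

-10.675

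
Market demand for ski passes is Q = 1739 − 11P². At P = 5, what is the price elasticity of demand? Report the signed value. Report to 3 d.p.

At P = 5, Q = 1464.
dQ/dP = −22P = -110.
ε = (dQ/dP)(P/Q) = (-110)(5/1464).

-0.376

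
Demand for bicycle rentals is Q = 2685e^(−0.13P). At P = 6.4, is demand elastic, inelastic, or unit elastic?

Q = 1168.453, dQ/dP = -151.899.
ε = (dQ/dP)(P/Q) ≈ -0.832.
|ε| = 0.83 < 1.

inelastic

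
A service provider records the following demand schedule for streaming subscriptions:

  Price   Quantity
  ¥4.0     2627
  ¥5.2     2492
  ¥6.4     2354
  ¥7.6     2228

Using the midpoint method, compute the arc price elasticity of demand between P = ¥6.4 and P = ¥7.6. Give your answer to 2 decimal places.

-0.32

At P = 6.4, Q = 2354; at P = 7.6, Q = 2228.
ΔQ = -126, ΔP = 1.2. Midpoints: P̄ = 7.00, Q̄ = 2291.0.
ε = (ΔQ/ΔP)(P̄/Q̄) = (-126/1.2)(7.00/2291.0).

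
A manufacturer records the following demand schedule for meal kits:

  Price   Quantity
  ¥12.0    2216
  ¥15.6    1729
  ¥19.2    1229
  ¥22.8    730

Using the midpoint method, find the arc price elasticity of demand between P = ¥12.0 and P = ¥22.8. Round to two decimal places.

-1.63

At P = 12.0, Q = 2216; at P = 22.8, Q = 730.
ΔQ = -1486, ΔP = 10.8. Midpoints: P̄ = 17.40, Q̄ = 1473.0.
ε = (ΔQ/ΔP)(P̄/Q̄) = (-1486/10.8)(17.40/1473.0).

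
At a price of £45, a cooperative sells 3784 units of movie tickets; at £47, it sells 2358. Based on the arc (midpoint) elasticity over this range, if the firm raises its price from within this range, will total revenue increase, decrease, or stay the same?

decrease

Arc ε = (-1426/2)(46.00/3071.0) ≈ -10.680.
|ε| = 10.68 > 1, so demand is elastic. A price rise therefore reduces total revenue.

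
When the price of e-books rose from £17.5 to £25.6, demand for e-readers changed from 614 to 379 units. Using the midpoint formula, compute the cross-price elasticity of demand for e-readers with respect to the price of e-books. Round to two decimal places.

ΔQ_x = 379 − 614 = -235; ΔP_y = 25.6 − 17.5 = 8.1.
Midpoints: P̄_y = 21.55, Q̄_x = 496.5.
ε_xy = (ΔQ_x/ΔP_y)(P̄_y/Q̄_x) = (-235/8.1)(21.55/496.5).

-1.26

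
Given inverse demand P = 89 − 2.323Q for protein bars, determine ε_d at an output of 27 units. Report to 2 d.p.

At Q = 27, P = 89 − 2.323(27) = 26.28.
dP/dQ = −2.323, so dQ/dP = 1/(−2.323) = -0.430.
ε = (dQ/dP)(P/Q) = (-0.430)(26.28/27).

-0.42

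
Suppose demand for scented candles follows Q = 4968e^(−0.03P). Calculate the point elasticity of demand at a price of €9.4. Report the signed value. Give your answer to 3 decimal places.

At P = 9.4, Q = 3747.232.
dQ/dP = −0.03·4968e^(−0.03P) = −0.03Q = -112.417.
ε = (dQ/dP)(P/Q) = (-112.417)(9.4/3747.232).

-0.282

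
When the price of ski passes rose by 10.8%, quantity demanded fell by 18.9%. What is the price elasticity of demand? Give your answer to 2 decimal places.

ε = %ΔQ / %ΔP = (-18.9)/(10.8) = -1.750.

-1.75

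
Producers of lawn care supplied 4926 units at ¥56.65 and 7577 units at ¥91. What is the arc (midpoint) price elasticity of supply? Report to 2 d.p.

ΔQ = 7577 − 4926 = 2651; ΔP = 91 − 56.65 = 34.35.
Midpoints: P̄ = 73.83, Q̄ = 6251.5.
ε_s = (ΔQ/ΔP)(P̄/Q̄) = (2651/34.35)(73.83/6251.5).

0.91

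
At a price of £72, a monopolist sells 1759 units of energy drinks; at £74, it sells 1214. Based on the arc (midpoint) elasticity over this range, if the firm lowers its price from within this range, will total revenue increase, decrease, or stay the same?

increase

Arc ε = (-545/2)(73.00/1486.5) ≈ -13.382.
|ε| = 13.38 > 1, so demand is elastic. A price cut therefore raises total revenue.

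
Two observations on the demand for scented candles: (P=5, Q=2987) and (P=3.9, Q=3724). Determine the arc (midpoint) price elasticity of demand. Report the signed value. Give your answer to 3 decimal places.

ΔQ = 3724 − 2987 = 737; ΔP = 3.9 − 5 = -1.1.
Midpoints: P̄ = 4.45, Q̄ = 3355.5.
ε = (ΔQ/ΔP)(P̄/Q̄) = (737/-1.1)(4.45/3355.5).

-0.889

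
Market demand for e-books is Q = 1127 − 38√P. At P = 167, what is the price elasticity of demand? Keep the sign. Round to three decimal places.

At P = 167, Q = 635.932.
dQ/dP = −38/(2√P) = -1.470.
ε = (dQ/dP)(P/Q) = (-1.470)(167/635.932).

-0.386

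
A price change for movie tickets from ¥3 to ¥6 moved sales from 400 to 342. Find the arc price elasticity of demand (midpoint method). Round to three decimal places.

-0.235

ΔQ = 342 − 400 = -58; ΔP = 6 − 3 = 3.
Midpoints: P̄ = 4.50, Q̄ = 371.0.
ε = (ΔQ/ΔP)(P̄/Q̄) = (-58/3)(4.50/371.0).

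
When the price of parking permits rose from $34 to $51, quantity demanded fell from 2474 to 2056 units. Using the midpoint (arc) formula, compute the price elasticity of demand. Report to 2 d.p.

ΔQ = 2056 − 2474 = -418; ΔP = 51 − 34 = 17.
Midpoints: P̄ = 42.50, Q̄ = 2265.0.
ε = (ΔQ/ΔP)(P̄/Q̄) = (-418/17)(42.50/2265.0).

-0.46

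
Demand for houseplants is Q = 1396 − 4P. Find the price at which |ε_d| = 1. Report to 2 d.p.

174.50

For linear demand Q = a − bP, ε = −bP/(a − bP). |ε| = 1 when bP = a − bP, i.e. P = a/(2b).
P = 1396/(2·4) = 1396/8 = 174.5000.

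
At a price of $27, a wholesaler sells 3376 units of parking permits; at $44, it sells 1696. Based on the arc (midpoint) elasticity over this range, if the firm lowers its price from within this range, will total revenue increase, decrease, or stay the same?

increase

Arc ε = (-1680/17)(35.50/2536.0) ≈ -1.383.
|ε| = 1.38 > 1, so demand is elastic. A price cut therefore raises total revenue.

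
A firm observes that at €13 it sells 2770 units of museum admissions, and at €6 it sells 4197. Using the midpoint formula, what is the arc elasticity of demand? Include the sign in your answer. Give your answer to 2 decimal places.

ΔQ = 4197 − 2770 = 1427; ΔP = 6 − 13 = -7.
Midpoints: P̄ = 9.50, Q̄ = 3483.5.
ε = (ΔQ/ΔP)(P̄/Q̄) = (1427/-7)(9.50/3483.5).

-0.56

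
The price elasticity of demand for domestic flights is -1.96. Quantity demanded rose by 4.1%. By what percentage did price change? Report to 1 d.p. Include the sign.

-2.1%

%ΔP ≈ %ΔQ / ε = (4.1%)/(-1.96) = -2.09%.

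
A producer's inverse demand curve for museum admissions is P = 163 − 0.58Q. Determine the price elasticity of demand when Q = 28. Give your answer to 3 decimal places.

-9.037

At Q = 28, P = 163 − 0.58(28) = 146.76.
dP/dQ = −0.58, so dQ/dP = 1/(−0.58) = -1.724.
ε = (dQ/dP)(P/Q) = (-1.724)(146.76/28).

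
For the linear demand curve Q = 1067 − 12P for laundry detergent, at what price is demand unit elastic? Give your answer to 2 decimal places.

44.46

For linear demand Q = a − bP, ε = −bP/(a − bP). |ε| = 1 when bP = a − bP, i.e. P = a/(2b).
P = 1067/(2·12) = 1067/24 = 44.4583.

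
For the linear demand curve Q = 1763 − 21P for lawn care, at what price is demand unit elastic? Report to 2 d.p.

For linear demand Q = a − bP, ε = −bP/(a − bP). |ε| = 1 when bP = a − bP, i.e. P = a/(2b).
P = 1763/(2·21) = 1763/42 = 41.9762.

41.98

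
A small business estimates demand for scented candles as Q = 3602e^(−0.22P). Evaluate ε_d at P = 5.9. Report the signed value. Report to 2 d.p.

-1.30

At P = 5.9, Q = 983.625.
dQ/dP = −0.22·3602e^(−0.22P) = −0.22Q = -216.397.
ε = (dQ/dP)(P/Q) = (-216.397)(5.9/983.625).
|ε| > 1, so demand is elastic at this price.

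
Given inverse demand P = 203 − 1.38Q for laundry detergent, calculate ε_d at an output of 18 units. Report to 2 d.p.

-7.17

At Q = 18, P = 203 − 1.38(18) = 178.16.
dP/dQ = −1.38, so dQ/dP = 1/(−1.38) = -0.725.
ε = (dQ/dP)(P/Q) = (-0.725)(178.16/18).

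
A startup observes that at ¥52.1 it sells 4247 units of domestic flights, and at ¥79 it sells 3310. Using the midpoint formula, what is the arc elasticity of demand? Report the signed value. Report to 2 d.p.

ΔQ = 3310 − 4247 = -937; ΔP = 79 − 52.1 = 26.9.
Midpoints: P̄ = 65.55, Q̄ = 3778.5.
ε = (ΔQ/ΔP)(P̄/Q̄) = (-937/26.9)(65.55/3778.5).

-0.60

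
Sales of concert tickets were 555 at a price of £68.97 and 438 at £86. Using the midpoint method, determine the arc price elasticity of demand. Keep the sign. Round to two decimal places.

-1.07

ΔQ = 438 − 555 = -117; ΔP = 86 − 68.97 = 17.03.
Midpoints: P̄ = 77.48, Q̄ = 496.5.
ε = (ΔQ/ΔP)(P̄/Q̄) = (-117/17.03)(77.48/496.5).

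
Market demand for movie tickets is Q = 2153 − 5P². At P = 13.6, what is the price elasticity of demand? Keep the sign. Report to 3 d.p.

At P = 13.6, Q = 1228.200.
dQ/dP = −10P = -136.
ε = (dQ/dP)(P/Q) = (-136)(13.6/1228.200).

-1.506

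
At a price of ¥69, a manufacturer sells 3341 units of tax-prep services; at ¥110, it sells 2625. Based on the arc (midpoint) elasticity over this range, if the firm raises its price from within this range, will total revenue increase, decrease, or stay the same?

Arc ε = (-716/41)(89.50/2983.0) ≈ -0.524.
|ε| = 0.52 < 1, so demand is inelastic. A price rise therefore raises total revenue.

increase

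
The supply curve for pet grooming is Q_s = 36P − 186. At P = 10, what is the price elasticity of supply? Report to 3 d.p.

At P = 10, Q_s = 174.
dQ_s/dP = 36.
ε_s = (dQ_s/dP)(P/Q_s) = (36)(10/174).

2.069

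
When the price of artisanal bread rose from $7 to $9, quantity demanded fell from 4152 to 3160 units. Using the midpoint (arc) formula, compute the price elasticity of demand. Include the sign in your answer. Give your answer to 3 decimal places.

-1.085

ΔQ = 3160 − 4152 = -992; ΔP = 9 − 7 = 2.
Midpoints: P̄ = 8.00, Q̄ = 3656.0.
ε = (ΔQ/ΔP)(P̄/Q̄) = (-992/2)(8.00/3656.0).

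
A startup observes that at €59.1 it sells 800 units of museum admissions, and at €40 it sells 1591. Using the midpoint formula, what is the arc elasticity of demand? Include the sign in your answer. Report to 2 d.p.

-1.72

ΔQ = 1591 − 800 = 791; ΔP = 40 − 59.1 = -19.1.
Midpoints: P̄ = 49.55, Q̄ = 1195.5.
ε = (ΔQ/ΔP)(P̄/Q̄) = (791/-19.1)(49.55/1195.5).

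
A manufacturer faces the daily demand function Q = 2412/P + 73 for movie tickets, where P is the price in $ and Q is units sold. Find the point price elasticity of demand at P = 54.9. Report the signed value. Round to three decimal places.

-0.376

At P = 54.9, Q = 116.934.
dQ/dP = −2412/P² = -0.800.
ε = (dQ/dP)(P/Q) = (-0.800)(54.9/116.934).
|ε| < 1, so demand is inelastic at this price.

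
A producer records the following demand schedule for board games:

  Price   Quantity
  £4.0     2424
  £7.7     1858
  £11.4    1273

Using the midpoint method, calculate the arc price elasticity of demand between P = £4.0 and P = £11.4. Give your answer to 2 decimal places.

At P = 4.0, Q = 2424; at P = 11.4, Q = 1273.
ΔQ = -1151, ΔP = 7.4. Midpoints: P̄ = 7.70, Q̄ = 1848.5.
ε = (ΔQ/ΔP)(P̄/Q̄) = (-1151/7.4)(7.70/1848.5).

-0.65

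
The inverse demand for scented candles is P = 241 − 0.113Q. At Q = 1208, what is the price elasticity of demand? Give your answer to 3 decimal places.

-0.766

At Q = 1208, P = 241 − 0.113(1208) = 104.50.
dP/dQ = −0.113, so dQ/dP = 1/(−0.113) = -8.850.
ε = (dQ/dP)(P/Q) = (-8.850)(104.50/1208).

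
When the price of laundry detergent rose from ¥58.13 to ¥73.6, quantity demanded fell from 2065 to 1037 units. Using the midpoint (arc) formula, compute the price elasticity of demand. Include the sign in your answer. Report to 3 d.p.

ΔQ = 1037 − 2065 = -1028; ΔP = 73.6 − 58.13 = 15.47.
Midpoints: P̄ = 65.86, Q̄ = 1551.0.
ε = (ΔQ/ΔP)(P̄/Q̄) = (-1028/15.47)(65.86/1551.0).

-2.822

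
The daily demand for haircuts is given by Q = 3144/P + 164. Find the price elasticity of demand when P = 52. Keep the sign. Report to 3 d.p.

-0.269

At P = 52, Q = 224.462.
dQ/dP = −3144/P² = -1.163.
ε = (dQ/dP)(P/Q) = (-1.163)(52/224.462).
|ε| < 1, so demand is inelastic at this price.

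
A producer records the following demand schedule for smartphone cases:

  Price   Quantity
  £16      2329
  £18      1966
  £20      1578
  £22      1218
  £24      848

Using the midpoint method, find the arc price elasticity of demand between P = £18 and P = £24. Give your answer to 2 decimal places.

At P = 18, Q = 1966; at P = 24, Q = 848.
ΔQ = -1118, ΔP = 6. Midpoints: P̄ = 21.00, Q̄ = 1407.0.
ε = (ΔQ/ΔP)(P̄/Q̄) = (-1118/6)(21.00/1407.0).

-2.78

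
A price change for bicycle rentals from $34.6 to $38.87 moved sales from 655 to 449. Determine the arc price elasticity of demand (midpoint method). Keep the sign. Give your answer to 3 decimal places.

ΔQ = 449 − 655 = -206; ΔP = 38.87 − 34.6 = 4.27.
Midpoints: P̄ = 36.73, Q̄ = 552.0.
ε = (ΔQ/ΔP)(P̄/Q̄) = (-206/4.27)(36.73/552.0).

-3.211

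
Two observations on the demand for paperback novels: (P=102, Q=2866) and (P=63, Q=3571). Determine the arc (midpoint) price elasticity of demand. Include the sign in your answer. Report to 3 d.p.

ΔQ = 3571 − 2866 = 705; ΔP = 63 − 102 = -39.
Midpoints: P̄ = 82.50, Q̄ = 3218.5.
ε = (ΔQ/ΔP)(P̄/Q̄) = (705/-39)(82.50/3218.5).

-0.463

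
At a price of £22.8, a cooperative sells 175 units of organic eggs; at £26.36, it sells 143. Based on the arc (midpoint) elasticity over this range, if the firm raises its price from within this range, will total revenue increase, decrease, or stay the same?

Arc ε = (-32/3.56)(24.58/159.0) ≈ -1.390.
|ε| = 1.39 > 1, so demand is elastic. A price rise therefore reduces total revenue.

decrease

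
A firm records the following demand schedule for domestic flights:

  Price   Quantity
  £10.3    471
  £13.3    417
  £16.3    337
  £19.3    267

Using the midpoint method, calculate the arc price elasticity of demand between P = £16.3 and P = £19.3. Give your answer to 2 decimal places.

At P = 16.3, Q = 337; at P = 19.3, Q = 267.
ΔQ = -70, ΔP = 3.0. Midpoints: P̄ = 17.80, Q̄ = 302.0.
ε = (ΔQ/ΔP)(P̄/Q̄) = (-70/3.0)(17.80/302.0).

-1.38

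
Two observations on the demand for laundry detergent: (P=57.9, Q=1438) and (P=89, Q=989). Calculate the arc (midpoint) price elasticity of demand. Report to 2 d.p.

-0.87

ΔQ = 989 − 1438 = -449; ΔP = 89 − 57.9 = 31.1.
Midpoints: P̄ = 73.45, Q̄ = 1213.5.
ε = (ΔQ/ΔP)(P̄/Q̄) = (-449/31.1)(73.45/1213.5).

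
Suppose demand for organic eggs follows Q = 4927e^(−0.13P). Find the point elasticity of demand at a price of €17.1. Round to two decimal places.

-2.22

At P = 17.1, Q = 533.514.
dQ/dP = −0.13·4927e^(−0.13P) = −0.13Q = -69.357.
ε = (dQ/dP)(P/Q) = (-69.357)(17.1/533.514).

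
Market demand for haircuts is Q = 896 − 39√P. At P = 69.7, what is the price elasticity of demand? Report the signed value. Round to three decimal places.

At P = 69.7, Q = 570.403.
dQ/dP = −39/(2√P) = -2.336.
ε = (dQ/dP)(P/Q) = (-2.336)(69.7/570.403).

-0.285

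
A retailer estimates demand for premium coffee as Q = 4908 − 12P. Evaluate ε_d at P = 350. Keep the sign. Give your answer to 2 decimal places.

-5.93

At P = 350, Q = 708.
dQ/dP = −12.
ε = (dQ/dP)(P/Q) = (-12)(350/708).
|ε| > 1, so demand is elastic at this price.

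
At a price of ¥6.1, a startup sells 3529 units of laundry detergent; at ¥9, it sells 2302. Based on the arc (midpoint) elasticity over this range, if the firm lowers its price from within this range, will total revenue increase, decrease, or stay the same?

increase

Arc ε = (-1227/2.9)(7.55/2915.5) ≈ -1.096.
|ε| = 1.10 > 1, so demand is elastic. A price cut therefore raises total revenue.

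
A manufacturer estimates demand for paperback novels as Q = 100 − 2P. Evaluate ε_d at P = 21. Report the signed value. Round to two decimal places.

At P = 21, Q = 58.
dQ/dP = −2.
ε = (dQ/dP)(P/Q) = (-2)(21/58).

-0.72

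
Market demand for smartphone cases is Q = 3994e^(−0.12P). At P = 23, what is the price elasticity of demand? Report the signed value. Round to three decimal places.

At P = 23, Q = 252.787.
dQ/dP = −0.12·3994e^(−0.12P) = −0.12Q = -30.334.
ε = (dQ/dP)(P/Q) = (-30.334)(23/252.787).

-2.760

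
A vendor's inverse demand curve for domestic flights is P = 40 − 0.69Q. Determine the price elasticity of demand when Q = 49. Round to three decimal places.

At Q = 49, P = 40 − 0.69(49) = 6.19.
dP/dQ = −0.69, so dQ/dP = 1/(−0.69) = -1.449.
ε = (dQ/dP)(P/Q) = (-1.449)(6.19/49).

-0.183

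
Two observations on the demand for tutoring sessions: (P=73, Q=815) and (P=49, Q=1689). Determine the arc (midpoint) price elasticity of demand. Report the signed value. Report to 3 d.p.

ΔQ = 1689 − 815 = 874; ΔP = 49 − 73 = -24.
Midpoints: P̄ = 61.00, Q̄ = 1252.0.
ε = (ΔQ/ΔP)(P̄/Q̄) = (874/-24)(61.00/1252.0).

-1.774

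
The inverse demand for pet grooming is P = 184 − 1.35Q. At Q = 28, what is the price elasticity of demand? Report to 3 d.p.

At Q = 28, P = 184 − 1.35(28) = 146.20.
dP/dQ = −1.35, so dQ/dP = 1/(−1.35) = -0.741.
ε = (dQ/dP)(P/Q) = (-0.741)(146.20/28).

-3.868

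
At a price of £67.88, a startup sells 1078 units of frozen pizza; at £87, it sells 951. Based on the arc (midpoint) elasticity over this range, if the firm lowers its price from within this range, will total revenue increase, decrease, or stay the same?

Arc ε = (-127/19.12)(77.44/1014.5) ≈ -0.507.
|ε| = 0.51 < 1, so demand is inelastic. A price cut therefore reduces total revenue.

decrease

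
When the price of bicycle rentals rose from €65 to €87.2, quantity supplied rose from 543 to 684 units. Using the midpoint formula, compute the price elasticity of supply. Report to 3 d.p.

ΔQ = 684 − 543 = 141; ΔP = 87.2 − 65 = 22.2.
Midpoints: P̄ = 76.10, Q̄ = 613.5.
ε_s = (ΔQ/ΔP)(P̄/Q̄) = (141/22.2)(76.10/613.5).

0.788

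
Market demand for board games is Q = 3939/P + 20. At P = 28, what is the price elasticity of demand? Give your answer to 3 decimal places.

At P = 28, Q = 160.679.
dQ/dP = −3939/P² = -5.024.
ε = (dQ/dP)(P/Q) = (-5.024)(28/160.679).
|ε| < 1, so demand is inelastic at this price.

-0.876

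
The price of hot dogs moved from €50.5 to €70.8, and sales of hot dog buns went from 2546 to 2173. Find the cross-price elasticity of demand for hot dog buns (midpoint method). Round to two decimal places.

-0.47

ΔQ_x = 2173 − 2546 = -373; ΔP_y = 70.8 − 50.5 = 20.3.
Midpoints: P̄_y = 60.65, Q̄_x = 2359.5.
ε_xy = (ΔQ_x/ΔP_y)(P̄_y/Q̄_x) = (-373/20.3)(60.65/2359.5).
ε_xy < 0, so the goods are complements.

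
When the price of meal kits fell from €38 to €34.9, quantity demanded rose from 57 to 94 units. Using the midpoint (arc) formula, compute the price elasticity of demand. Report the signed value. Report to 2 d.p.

ΔQ = 94 − 57 = 37; ΔP = 34.9 − 38 = -3.1.
Midpoints: P̄ = 36.45, Q̄ = 75.5.
ε = (ΔQ/ΔP)(P̄/Q̄) = (37/-3.1)(36.45/75.5).

-5.76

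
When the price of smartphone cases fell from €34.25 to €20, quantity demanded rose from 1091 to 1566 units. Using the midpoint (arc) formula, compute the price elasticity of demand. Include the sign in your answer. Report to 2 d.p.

-0.68

ΔQ = 1566 − 1091 = 475; ΔP = 20 − 34.25 = -14.25.
Midpoints: P̄ = 27.12, Q̄ = 1328.5.
ε = (ΔQ/ΔP)(P̄/Q̄) = (475/-14.25)(27.12/1328.5).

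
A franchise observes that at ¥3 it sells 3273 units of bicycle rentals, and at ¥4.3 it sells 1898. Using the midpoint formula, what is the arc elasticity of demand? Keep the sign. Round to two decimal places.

-1.49

ΔQ = 1898 − 3273 = -1375; ΔP = 4.3 − 3 = 1.3.
Midpoints: P̄ = 3.65, Q̄ = 2585.5.
ε = (ΔQ/ΔP)(P̄/Q̄) = (-1375/1.3)(3.65/2585.5).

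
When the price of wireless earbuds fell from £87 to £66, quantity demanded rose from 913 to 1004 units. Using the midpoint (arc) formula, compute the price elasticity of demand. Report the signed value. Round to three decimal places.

-0.346

ΔQ = 1004 − 913 = 91; ΔP = 66 − 87 = -21.
Midpoints: P̄ = 76.50, Q̄ = 958.5.
ε = (ΔQ/ΔP)(P̄/Q̄) = (91/-21)(76.50/958.5).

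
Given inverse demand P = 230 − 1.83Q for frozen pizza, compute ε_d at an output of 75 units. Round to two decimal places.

-0.68

At Q = 75, P = 230 − 1.83(75) = 92.75.
dP/dQ = −1.83, so dQ/dP = 1/(−1.83) = -0.546.
ε = (dQ/dP)(P/Q) = (-0.546)(92.75/75).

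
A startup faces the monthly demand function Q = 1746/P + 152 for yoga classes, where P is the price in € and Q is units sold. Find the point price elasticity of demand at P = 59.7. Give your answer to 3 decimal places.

-0.161

At P = 59.7, Q = 181.246.
dQ/dP = −1746/P² = -0.490.
ε = (dQ/dP)(P/Q) = (-0.490)(59.7/181.246).
|ε| < 1, so demand is inelastic at this price.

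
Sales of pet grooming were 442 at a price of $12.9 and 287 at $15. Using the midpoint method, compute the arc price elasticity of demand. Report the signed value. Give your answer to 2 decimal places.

ΔQ = 287 − 442 = -155; ΔP = 15 − 12.9 = 2.1.
Midpoints: P̄ = 13.95, Q̄ = 364.5.
ε = (ΔQ/ΔP)(P̄/Q̄) = (-155/2.1)(13.95/364.5).

-2.82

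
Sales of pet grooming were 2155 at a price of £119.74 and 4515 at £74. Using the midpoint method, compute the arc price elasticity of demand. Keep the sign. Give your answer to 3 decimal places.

ΔQ = 4515 − 2155 = 2360; ΔP = 74 − 119.74 = -45.74.
Midpoints: P̄ = 96.87, Q̄ = 3335.0.
ε = (ΔQ/ΔP)(P̄/Q̄) = (2360/-45.74)(96.87/3335.0).

-1.499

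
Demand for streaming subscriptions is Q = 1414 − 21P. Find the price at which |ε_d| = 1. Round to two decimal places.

33.67

For linear demand Q = a − bP, ε = −bP/(a − bP). |ε| = 1 when bP = a − bP, i.e. P = a/(2b).
P = 1414/(2·21) = 1414/42 = 33.6667.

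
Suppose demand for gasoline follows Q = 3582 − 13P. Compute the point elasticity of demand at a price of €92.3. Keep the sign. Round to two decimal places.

-0.50

At P = 92.3, Q = 2382.100.
dQ/dP = −13.
ε = (dQ/dP)(P/Q) = (-13)(92.3/2382.100).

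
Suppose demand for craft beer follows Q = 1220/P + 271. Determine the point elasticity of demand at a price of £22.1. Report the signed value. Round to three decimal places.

-0.169

At P = 22.1, Q = 326.204.
dQ/dP = −1220/P² = -2.498.
ε = (dQ/dP)(P/Q) = (-2.498)(22.1/326.204).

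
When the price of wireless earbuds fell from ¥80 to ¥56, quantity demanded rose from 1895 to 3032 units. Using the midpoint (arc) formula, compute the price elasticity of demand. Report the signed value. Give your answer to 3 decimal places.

ΔQ = 3032 − 1895 = 1137; ΔP = 56 − 80 = -24.
Midpoints: P̄ = 68.00, Q̄ = 2463.5.
ε = (ΔQ/ΔP)(P̄/Q̄) = (1137/-24)(68.00/2463.5).

-1.308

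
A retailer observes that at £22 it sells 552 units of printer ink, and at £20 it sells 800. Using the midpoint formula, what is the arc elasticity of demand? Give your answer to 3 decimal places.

-3.852

ΔQ = 800 − 552 = 248; ΔP = 20 − 22 = -2.
Midpoints: P̄ = 21.00, Q̄ = 676.0.
ε = (ΔQ/ΔP)(P̄/Q̄) = (248/-2)(21.00/676.0).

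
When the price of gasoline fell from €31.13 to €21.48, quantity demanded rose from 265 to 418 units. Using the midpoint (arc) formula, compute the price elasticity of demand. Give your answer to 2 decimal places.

ΔQ = 418 − 265 = 153; ΔP = 21.48 − 31.13 = -9.65.
Midpoints: P̄ = 26.30, Q̄ = 341.5.
ε = (ΔQ/ΔP)(P̄/Q̄) = (153/-9.65)(26.30/341.5).

-1.22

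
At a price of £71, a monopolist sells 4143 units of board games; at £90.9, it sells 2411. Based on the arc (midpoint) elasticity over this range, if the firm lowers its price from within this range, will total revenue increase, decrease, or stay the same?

increase

Arc ε = (-1732/19.9)(80.95/3277.0) ≈ -2.150.
|ε| = 2.15 > 1, so demand is elastic. A price cut therefore raises total revenue.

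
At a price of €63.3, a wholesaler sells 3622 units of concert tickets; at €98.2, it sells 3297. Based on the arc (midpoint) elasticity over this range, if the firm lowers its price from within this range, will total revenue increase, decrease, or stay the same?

Arc ε = (-325/34.9)(80.75/3459.5) ≈ -0.217.
|ε| = 0.22 < 1, so demand is inelastic. A price cut therefore reduces total revenue.

decrease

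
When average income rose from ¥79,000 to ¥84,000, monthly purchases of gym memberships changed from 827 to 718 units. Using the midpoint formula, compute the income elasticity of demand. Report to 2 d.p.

ΔQ = -109, ΔI = 5000. Midpoints: Ī = 81,500, Q̄ = 772.5.
ε_I = (ΔQ/ΔI)(Ī/Q̄) = (-109/5000)(81500/772.5).
ε_I < 0, so the good is inferior.

-2.30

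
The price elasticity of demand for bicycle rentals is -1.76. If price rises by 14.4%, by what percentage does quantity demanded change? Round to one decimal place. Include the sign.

%ΔQ ≈ ε × %ΔP = (-1.76)(14.4%) = -25.34%.

-25.3%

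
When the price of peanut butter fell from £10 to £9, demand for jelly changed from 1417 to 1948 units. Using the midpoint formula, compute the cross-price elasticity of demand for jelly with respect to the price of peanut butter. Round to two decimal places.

ΔQ_x = 1948 − 1417 = 531; ΔP_y = 9 − 10 = -1.
Midpoints: P̄_y = 9.50, Q̄_x = 1682.5.
ε_xy = (ΔQ_x/ΔP_y)(P̄_y/Q̄_x) = (531/-1)(9.50/1682.5).
ε_xy < 0, so the goods are complements.

-3.00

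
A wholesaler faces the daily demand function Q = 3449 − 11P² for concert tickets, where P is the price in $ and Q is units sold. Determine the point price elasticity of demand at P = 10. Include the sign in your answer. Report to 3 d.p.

-0.937

At P = 10, Q = 2349.
dQ/dP = −22P = -220.
ε = (dQ/dP)(P/Q) = (-220)(10/2349).
|ε| < 1, so demand is inelastic at this price.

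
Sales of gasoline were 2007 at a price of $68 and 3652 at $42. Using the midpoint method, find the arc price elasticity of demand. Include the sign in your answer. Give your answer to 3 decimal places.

ΔQ = 3652 − 2007 = 1645; ΔP = 42 − 68 = -26.
Midpoints: P̄ = 55.00, Q̄ = 2829.5.
ε = (ΔQ/ΔP)(P̄/Q̄) = (1645/-26)(55.00/2829.5).

-1.230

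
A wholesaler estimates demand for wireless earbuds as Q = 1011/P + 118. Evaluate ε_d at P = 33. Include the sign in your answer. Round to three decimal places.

-0.206

At P = 33, Q = 148.636.
dQ/dP = −1011/P² = -0.928.
ε = (dQ/dP)(P/Q) = (-0.928)(33/148.636).
|ε| < 1, so demand is inelastic at this price.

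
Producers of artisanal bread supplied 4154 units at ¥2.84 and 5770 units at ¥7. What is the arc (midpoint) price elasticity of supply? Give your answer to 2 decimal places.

0.39

ΔQ = 5770 − 4154 = 1616; ΔP = 7 − 2.84 = 4.16.
Midpoints: P̄ = 4.92, Q̄ = 4962.0.
ε_s = (ΔQ/ΔP)(P̄/Q̄) = (1616/4.16)(4.92/4962.0).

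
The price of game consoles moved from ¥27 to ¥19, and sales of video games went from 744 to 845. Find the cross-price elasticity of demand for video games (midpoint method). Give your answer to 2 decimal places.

ΔQ_x = 845 − 744 = 101; ΔP_y = 19 − 27 = -8.
Midpoints: P̄_y = 23.00, Q̄_x = 794.5.
ε_xy = (ΔQ_x/ΔP_y)(P̄_y/Q̄_x) = (101/-8)(23.00/794.5).
ε_xy < 0, so the goods are complements.

-0.37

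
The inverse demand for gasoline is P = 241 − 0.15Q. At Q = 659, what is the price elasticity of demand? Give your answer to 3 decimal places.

-1.438

At Q = 659, P = 241 − 0.15(659) = 142.15.
dP/dQ = −0.15, so dQ/dP = 1/(−0.15) = -6.667.
ε = (dQ/dP)(P/Q) = (-6.667)(142.15/659).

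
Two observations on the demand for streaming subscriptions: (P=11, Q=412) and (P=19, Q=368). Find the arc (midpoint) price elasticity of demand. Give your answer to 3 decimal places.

-0.212

ΔQ = 368 − 412 = -44; ΔP = 19 − 11 = 8.
Midpoints: P̄ = 15.00, Q̄ = 390.0.
ε = (ΔQ/ΔP)(P̄/Q̄) = (-44/8)(15.00/390.0).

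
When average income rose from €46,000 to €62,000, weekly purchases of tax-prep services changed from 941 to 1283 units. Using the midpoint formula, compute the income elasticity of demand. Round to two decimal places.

ΔQ = 342, ΔI = 16000. Midpoints: Ī = 54,000, Q̄ = 1112.0.
ε_I = (ΔQ/ΔI)(Ī/Q̄) = (342/16000)(54000/1112.0).

1.04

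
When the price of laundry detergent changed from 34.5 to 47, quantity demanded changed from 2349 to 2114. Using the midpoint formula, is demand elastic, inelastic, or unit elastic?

Arc ε ≈ -0.343.
|ε| = 0.34 < 1.

inelastic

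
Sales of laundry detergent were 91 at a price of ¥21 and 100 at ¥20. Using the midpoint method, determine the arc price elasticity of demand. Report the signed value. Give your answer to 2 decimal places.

-1.93

ΔQ = 100 − 91 = 9; ΔP = 20 − 21 = -1.
Midpoints: P̄ = 20.50, Q̄ = 95.5.
ε = (ΔQ/ΔP)(P̄/Q̄) = (9/-1)(20.50/95.5).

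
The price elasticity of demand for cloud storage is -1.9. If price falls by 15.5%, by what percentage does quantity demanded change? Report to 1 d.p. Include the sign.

29.5%

%ΔQ ≈ ε × %ΔP = (-1.9)(-15.5%) = 29.45%.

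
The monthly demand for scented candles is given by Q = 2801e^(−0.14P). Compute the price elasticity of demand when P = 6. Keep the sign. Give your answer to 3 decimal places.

-0.840

At P = 6, Q = 1209.221.
dQ/dP = −0.14·2801e^(−0.14P) = −0.14Q = -169.291.
ε = (dQ/dP)(P/Q) = (-169.291)(6/1209.221).
|ε| < 1, so demand is inelastic at this price.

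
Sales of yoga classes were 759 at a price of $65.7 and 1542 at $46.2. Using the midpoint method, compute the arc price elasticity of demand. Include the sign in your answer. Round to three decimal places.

-1.953

ΔQ = 1542 − 759 = 783; ΔP = 46.2 − 65.7 = -19.5.
Midpoints: P̄ = 55.95, Q̄ = 1150.5.
ε = (ΔQ/ΔP)(P̄/Q̄) = (783/-19.5)(55.95/1150.5).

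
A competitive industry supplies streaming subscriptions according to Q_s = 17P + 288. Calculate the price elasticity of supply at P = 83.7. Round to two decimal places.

At P = 83.7, Q_s = 1710.90.
dQ_s/dP = 17.
ε_s = (dQ_s/dP)(P/Q_s) = (17)(83.7/1710.90).

0.83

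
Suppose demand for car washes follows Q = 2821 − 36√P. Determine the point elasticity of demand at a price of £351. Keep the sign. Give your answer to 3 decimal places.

At P = 351, Q = 2146.540.
dQ/dP = −36/(2√P) = -0.961.
ε = (dQ/dP)(P/Q) = (-0.961)(351/2146.540).
|ε| < 1, so demand is inelastic at this price.

-0.157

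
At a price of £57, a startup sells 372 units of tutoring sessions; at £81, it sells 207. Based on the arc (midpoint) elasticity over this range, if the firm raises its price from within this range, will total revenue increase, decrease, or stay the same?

decrease

Arc ε = (-165/24)(69.00/289.5) ≈ -1.639.
|ε| = 1.64 > 1, so demand is elastic. A price rise therefore reduces total revenue.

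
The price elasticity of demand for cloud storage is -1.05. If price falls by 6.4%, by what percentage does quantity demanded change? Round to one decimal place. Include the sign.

6.7%

%ΔQ ≈ ε × %ΔP = (-1.05)(-6.4%) = 6.72%.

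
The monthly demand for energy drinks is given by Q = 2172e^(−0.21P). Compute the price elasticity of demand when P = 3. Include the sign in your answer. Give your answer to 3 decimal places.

At P = 3, Q = 1156.789.
dQ/dP = −0.21·2172e^(−0.21P) = −0.21Q = -242.926.
ε = (dQ/dP)(P/Q) = (-242.926)(3/1156.789).
|ε| < 1, so demand is inelastic at this price.

-0.630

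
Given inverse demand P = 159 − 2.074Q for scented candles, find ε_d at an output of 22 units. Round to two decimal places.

-2.48

At Q = 22, P = 159 − 2.074(22) = 113.37.
dP/dQ = −2.074, so dQ/dP = 1/(−2.074) = -0.482.
ε = (dQ/dP)(P/Q) = (-0.482)(113.37/22).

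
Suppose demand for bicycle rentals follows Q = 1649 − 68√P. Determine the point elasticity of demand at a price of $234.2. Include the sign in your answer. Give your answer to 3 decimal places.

At P = 234.2, Q = 608.356.
dQ/dP = −68/(2√P) = -2.222.
ε = (dQ/dP)(P/Q) = (-2.222)(234.2/608.356).

-0.855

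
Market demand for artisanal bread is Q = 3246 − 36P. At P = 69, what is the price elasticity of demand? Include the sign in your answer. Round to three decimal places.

At P = 69, Q = 762.
dQ/dP = −36.
ε = (dQ/dP)(P/Q) = (-36)(69/762).

-3.260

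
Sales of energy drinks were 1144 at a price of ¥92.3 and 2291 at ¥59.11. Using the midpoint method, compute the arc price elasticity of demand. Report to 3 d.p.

ΔQ = 2291 − 1144 = 1147; ΔP = 59.11 − 92.3 = -33.19.
Midpoints: P̄ = 75.70, Q̄ = 1717.5.
ε = (ΔQ/ΔP)(P̄/Q̄) = (1147/-33.19)(75.70/1717.5).

-1.523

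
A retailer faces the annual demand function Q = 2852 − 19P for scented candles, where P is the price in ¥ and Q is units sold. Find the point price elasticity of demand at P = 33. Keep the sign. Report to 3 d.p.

At P = 33, Q = 2225.
dQ/dP = −19.
ε = (dQ/dP)(P/Q) = (-19)(33/2225).

-0.282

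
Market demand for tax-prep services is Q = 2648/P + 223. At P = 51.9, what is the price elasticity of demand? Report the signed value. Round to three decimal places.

-0.186

At P = 51.9, Q = 274.021.
dQ/dP = −2648/P² = -0.983.
ε = (dQ/dP)(P/Q) = (-0.983)(51.9/274.021).
|ε| < 1, so demand is inelastic at this price.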